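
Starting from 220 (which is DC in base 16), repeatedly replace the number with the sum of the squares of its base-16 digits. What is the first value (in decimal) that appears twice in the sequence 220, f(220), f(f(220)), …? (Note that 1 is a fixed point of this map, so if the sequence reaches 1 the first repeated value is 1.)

220 = (13,12)_16 → 13² + 12² = 313
313 = (1,3,9)_16 → 1² + 3² + 9² = 91
91 = (5,11)_16 → 5² + 11² = 146
146 = (9,2)_16 → 9² + 2² = 85
85 = (5,5)_16 → 5² + 5² = 50
50 = (3,2)_16 → 3² + 2² = 13
13 = (13)_16 → 13² = 169
169 = (10,9)_16 → 10² + 9² = 181
181 = (11,5)_16 → 11² + 5² = 146  — 146 already appeared earlier.

146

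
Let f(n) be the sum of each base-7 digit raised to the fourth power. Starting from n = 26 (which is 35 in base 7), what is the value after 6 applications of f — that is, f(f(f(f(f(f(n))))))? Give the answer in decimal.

2258

26 = (3,5)_7 → 3⁴ + 5⁴ = 81 + 625 = 706
706 = (2,0,2,6)_7 → 2⁴ + 0⁴ + 2⁴ + 6⁴ = 16 + 0 + 16 + 1296 = 1328
1328 = (3,6,0,5)_7 → 3⁴ + 6⁴ + 0⁴ + 5⁴ = 81 + 1296 + 0 + 625 = 2002
2002 = (5,5,6,0)_7 → 5⁴ + 5⁴ + 6⁴ + 0⁴ = 625 + 625 + 1296 + 0 = 2546
2546 = (1,0,2,6,5)_7 → 1⁴ + 0⁴ + 2⁴ + 6⁴ + 5⁴ = 1 + 0 + 16 + 1296 + 625 = 1938
1938 = (5,4,3,6)_7 → 5⁴ + 4⁴ + 3⁴ + 6⁴ = 625 + 256 + 81 + 1296 = 2258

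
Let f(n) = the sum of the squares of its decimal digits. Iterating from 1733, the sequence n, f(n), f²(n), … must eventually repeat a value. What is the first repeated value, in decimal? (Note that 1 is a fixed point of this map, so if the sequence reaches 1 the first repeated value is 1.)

1733 → 1² + 7² + 3² + 3² = 68
68 → 6² + 8² = 100
100 → 1² + 0² + 0² = 1  — reached the fixed point 1.
1 → 1, so 1 is the first repeated value.

1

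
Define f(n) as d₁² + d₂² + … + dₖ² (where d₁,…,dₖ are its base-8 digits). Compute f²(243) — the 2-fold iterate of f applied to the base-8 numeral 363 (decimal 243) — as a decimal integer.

72

243 = (3,6,3)_8 → 3² + 6² + 3² = 54
54 = (6,6)_8 → 6² + 6² = 72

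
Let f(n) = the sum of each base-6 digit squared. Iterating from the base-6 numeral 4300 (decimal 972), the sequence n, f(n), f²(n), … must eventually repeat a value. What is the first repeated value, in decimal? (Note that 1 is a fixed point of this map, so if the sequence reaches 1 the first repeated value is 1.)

25

972 = (4,3,0,0)_6 → 25
25 = (4,1)_6 → 17
17 = (2,5)_6 → 29
29 = (4,5)_6 → 41
41 = (1,0,5)_6 → 26
26 = (4,2)_6 → 20
20 = (3,2)_6 → 13
13 = (2,1)_6 → 5
5 = (5)_6 → 25  — 25 already appeared earlier.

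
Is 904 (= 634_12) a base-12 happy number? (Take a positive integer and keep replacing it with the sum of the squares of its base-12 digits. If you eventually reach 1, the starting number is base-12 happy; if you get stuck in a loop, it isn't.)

not base-12 happy

904 = (6,3,4)_12 → 6² + 3² + 4² = 36 + 9 + 16 = 61
61 = (5,1)_12 → 5² + 1² = 25 + 1 = 26
26 = (2,2)_12 → 2² + 2² = 4 + 4 = 8
8 = (8)_12 → 8² = 64
64 = (5,4)_12 → 5² + 4² = 25 + 16 = 41
41 = (3,5)_12 → 3² + 5² = 9 + 25 = 34
34 = (2,10)_12 → 2² + 10² = 4 + 100 = 104
104 = (8,8)_12 → 8² + 8² = 64 + 64 = 128
128 = (10,8)_12 → 10² + 8² = 100 + 64 = 164
164 = (1,1,8)_12 → 1² + 1² + 8² = 1 + 1 + 64 = 66
66 = (5,6)_12 → 5² + 6² = 25 + 36 = 61  — 61 already seen; the sequence cycles without reaching 1.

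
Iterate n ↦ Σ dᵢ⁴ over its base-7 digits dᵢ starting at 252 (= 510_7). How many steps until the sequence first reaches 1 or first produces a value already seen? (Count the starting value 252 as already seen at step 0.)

252 = (5,1,0)_7 → 5⁴ + 1⁴ + 0⁴ = 626
626 = (1,5,5,3)_7 → 1⁴ + 5⁴ + 5⁴ + 3⁴ = 1332
1332 = (3,6,1,2)_7 → 3⁴ + 6⁴ + 1⁴ + 2⁴ = 1394
1394 = (4,0,3,1)_7 → 4⁴ + 0⁴ + 3⁴ + 1⁴ = 338
338 = (6,6,2)_7 → 6⁴ + 6⁴ + 2⁴ = 2608
2608 = (1,0,4,1,4)_7 → 1⁴ + 0⁴ + 4⁴ + 1⁴ + 4⁴ = 514
514 = (1,3,3,3)_7 → 1⁴ + 3⁴ + 3⁴ + 3⁴ = 244
244 = (4,6,6)_7 → 4⁴ + 6⁴ + 6⁴ = 2848
2848 = (1,1,2,0,6)_7 → 1⁴ + 1⁴ + 2⁴ + 0⁴ + 6⁴ = 1314
1314 = (3,5,5,5)_7 → 3⁴ + 5⁴ + 5⁴ + 5⁴ = 1956
1956 = (5,4,6,3)_7 → 5⁴ + 4⁴ + 6⁴ + 3⁴ = 2258
2258 = (6,4,0,4)_7 → 6⁴ + 4⁴ + 0⁴ + 4⁴ = 1808
1808 = (5,1,6,2)_7 → 5⁴ + 1⁴ + 6⁴ + 2⁴ = 1938
1938 = (5,4,3,6)_7 → 5⁴ + 4⁴ + 3⁴ + 6⁴ = 2258  — 2258 repeats.
That took 14 steps.

14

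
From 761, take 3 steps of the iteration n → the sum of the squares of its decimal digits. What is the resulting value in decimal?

1

761 → 7² + 6² + 1² = 49 + 36 + 1 = 86
86 → 8² + 6² = 64 + 36 = 100
100 → 1² + 0² + 0² = 1 + 0 + 0 = 1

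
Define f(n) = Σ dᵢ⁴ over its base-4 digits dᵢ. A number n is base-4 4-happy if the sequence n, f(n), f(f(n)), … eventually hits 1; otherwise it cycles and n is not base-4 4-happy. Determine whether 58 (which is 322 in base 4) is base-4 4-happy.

not base-4 4-happy

58 = (3,2,2)_4 → 3⁴ + 2⁴ + 2⁴ = 113
113 = (1,3,0,1)_4 → 1⁴ + 3⁴ + 0⁴ + 1⁴ = 83
83 = (1,1,0,3)_4 → 1⁴ + 1⁴ + 0⁴ + 3⁴ = 83  — 83 already seen; the sequence cycles without reaching 1.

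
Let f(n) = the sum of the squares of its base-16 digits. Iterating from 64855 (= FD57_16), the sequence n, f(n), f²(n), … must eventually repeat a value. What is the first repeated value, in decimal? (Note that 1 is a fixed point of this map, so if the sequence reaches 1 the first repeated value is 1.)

169

64855 = (15,13,5,7)_16 → 15² + 13² + 5² + 7² = 468
468 = (1,13,4)_16 → 1² + 13² + 4² = 186
186 = (11,10)_16 → 11² + 10² = 221
221 = (13,13)_16 → 13² + 13² = 338
338 = (1,5,2)_16 → 1² + 5² + 2² = 30
30 = (1,14)_16 → 1² + 14² = 197
197 = (12,5)_16 → 12² + 5² = 169
169 = (10,9)_16 → 10² + 9² = 181
181 = (11,5)_16 → 11² + 5² = 146
146 = (9,2)_16 → 9² + 2² = 85
85 = (5,5)_16 → 5² + 5² = 50
50 = (3,2)_16 → 3² + 2² = 13
13 = (13)_16 → 13² = 169  — 169 already appeared earlier.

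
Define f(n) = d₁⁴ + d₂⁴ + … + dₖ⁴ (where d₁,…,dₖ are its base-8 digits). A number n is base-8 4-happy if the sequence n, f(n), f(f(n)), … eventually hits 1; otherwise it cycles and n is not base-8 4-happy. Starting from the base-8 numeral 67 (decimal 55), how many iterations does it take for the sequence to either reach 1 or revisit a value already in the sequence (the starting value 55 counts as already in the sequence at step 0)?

8

55 = (6,7)_8 → 6⁴ + 7⁴ = 3697
3697 = (7,1,6,1)_8 → 7⁴ + 1⁴ + 6⁴ + 1⁴ = 3699
3699 = (7,1,6,3)_8 → 7⁴ + 1⁴ + 6⁴ + 3⁴ = 3779
3779 = (7,3,0,3)_8 → 7⁴ + 3⁴ + 0⁴ + 3⁴ = 2563
2563 = (5,0,0,3)_8 → 5⁴ + 0⁴ + 0⁴ + 3⁴ = 706
706 = (1,3,0,2)_8 → 1⁴ + 3⁴ + 0⁴ + 2⁴ = 98
98 = (1,4,2)_8 → 1⁴ + 4⁴ + 2⁴ = 273
273 = (4,2,1)_8 → 4⁴ + 2⁴ + 1⁴ = 273  — 273 repeats.
That took 8 steps.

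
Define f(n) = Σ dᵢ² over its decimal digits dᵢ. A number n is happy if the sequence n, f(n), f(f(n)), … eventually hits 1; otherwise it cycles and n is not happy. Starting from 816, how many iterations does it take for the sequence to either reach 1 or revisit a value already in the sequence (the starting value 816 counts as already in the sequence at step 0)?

11

816 → 101
101 → 2
2 → 4
4 → 16
16 → 37
37 → 58
58 → 89
89 → 145
145 → 42
42 → 20
20 → 4  — 4 repeats.
That took 11 steps.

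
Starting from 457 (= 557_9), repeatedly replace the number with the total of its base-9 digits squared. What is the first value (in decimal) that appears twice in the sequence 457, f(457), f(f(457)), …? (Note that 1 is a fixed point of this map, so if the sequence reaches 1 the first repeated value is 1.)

53

457 = (5,5,7)_9 → 5² + 5² + 7² = 99
99 = (1,2,0)_9 → 1² + 2² + 0² = 5
5 = (5)_9 → 5² = 25
25 = (2,7)_9 → 2² + 7² = 53
53 = (5,8)_9 → 5² + 8² = 89
89 = (1,0,8)_9 → 1² + 0² + 8² = 65
65 = (7,2)_9 → 7² + 2² = 53  — 53 already appeared earlier.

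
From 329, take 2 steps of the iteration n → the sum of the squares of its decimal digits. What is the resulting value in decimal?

329 → 3² + 2² + 9² = 9 + 4 + 81 = 94
94 → 9² + 4² = 81 + 16 = 97

97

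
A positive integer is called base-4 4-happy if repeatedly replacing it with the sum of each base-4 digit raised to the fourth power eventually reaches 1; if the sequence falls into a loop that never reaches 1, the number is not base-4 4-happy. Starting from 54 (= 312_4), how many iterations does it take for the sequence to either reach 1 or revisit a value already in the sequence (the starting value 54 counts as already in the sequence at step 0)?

54 = (3,1,2)_4 → 98
98 = (1,2,0,2)_4 → 33
33 = (2,0,1)_4 → 17
17 = (1,0,1)_4 → 2
2 = (2)_4 → 16
16 = (1,0,0)_4 → 1  — reached 1.
That took 6 steps.

6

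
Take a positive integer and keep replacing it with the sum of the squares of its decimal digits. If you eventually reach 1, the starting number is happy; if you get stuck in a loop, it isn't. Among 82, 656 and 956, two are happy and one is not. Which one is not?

956

82: 82 → 68 → 100 → 1  — reaches 1 (happy)
656: 656 → 97 → 130 → 10 → 1  — reaches 1 (happy)
956: 956 → 142 → 21 → 5 → 25 → 29 → 85 → 89 → 145 → 42 → 20 → 4 → 16 → 37 → 58 → 89  — repeats 89 (not happy)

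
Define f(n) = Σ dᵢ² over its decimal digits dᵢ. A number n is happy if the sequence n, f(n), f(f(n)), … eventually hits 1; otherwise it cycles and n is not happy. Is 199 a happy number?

not happy

199 → 1² + 9² + 9² = 1 + 81 + 81 = 163
163 → 1² + 6² + 3² = 1 + 36 + 9 = 46
46 → 4² + 6² = 16 + 36 = 52
52 → 5² + 2² = 25 + 4 = 29
29 → 2² + 9² = 4 + 81 = 85
85 → 8² + 5² = 64 + 25 = 89
89 → 8² + 9² = 64 + 81 = 145
145 → 1² + 4² + 5² = 1 + 16 + 25 = 42
42 → 4² + 2² = 16 + 4 = 20
20 → 2² + 0² = 4 + 0 = 4
4 → 4² = 16
16 → 1² + 6² = 1 + 36 = 37
37 → 3² + 7² = 9 + 49 = 58
58 → 5² + 8² = 25 + 64 = 89  — 89 already seen; the sequence cycles without reaching 1.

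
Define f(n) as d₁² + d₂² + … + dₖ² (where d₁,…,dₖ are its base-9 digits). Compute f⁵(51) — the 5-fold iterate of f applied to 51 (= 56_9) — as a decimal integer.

51 = (5,6)_9 → 5² + 6² = 61
61 = (6,7)_9 → 6² + 7² = 85
85 = (1,0,4)_9 → 1² + 0² + 4² = 17
17 = (1,8)_9 → 1² + 8² = 65
65 = (7,2)_9 → 7² + 2² = 53

53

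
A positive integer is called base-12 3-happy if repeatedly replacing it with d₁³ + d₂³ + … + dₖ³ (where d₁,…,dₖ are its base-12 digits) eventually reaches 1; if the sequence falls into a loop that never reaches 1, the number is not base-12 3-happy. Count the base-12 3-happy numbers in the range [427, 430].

427: 427 → 1682 → 1851 → 1028 → 856 → 1520 → 1728 → 1  (reaches 1)
428: 428 → 1851 → 1028 → 856 → 1520 → 1728 → 1  (reaches 1)
429: 429 → 2068 → 137 → 1456 → 1065 → 1136 → 1855 → 1344 → 793 → 342 → 288 → 8 → 512 → 755 → 1464 → 1008 → 343 → 415 → 1351 → 1136  (repeats 1136)
430: 430 → 2339 → 1404 → 1458 → 1217 → 762 → 368 → 736 → 190 → 1028 → 856 → 1520 → 1728 → 1  (reaches 1)
base-12 3-happy: 427, 428, 430

3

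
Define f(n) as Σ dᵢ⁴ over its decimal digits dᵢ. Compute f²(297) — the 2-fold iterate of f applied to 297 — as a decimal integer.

297 → 2⁴ + 9⁴ + 7⁴ = 16 + 6561 + 2401 = 8978
8978 → 8⁴ + 9⁴ + 7⁴ + 8⁴ = 4096 + 6561 + 2401 + 4096 = 17154

17154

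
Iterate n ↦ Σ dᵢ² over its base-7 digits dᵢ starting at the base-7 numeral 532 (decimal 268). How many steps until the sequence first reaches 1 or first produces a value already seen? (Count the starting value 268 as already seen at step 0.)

268 = (5,3,2)_7 → 5² + 3² + 2² = 25 + 9 + 4 = 38
38 = (5,3)_7 → 5² + 3² = 25 + 9 = 34
34 = (4,6)_7 → 4² + 6² = 16 + 36 = 52
52 = (1,0,3)_7 → 1² + 0² + 3² = 1 + 0 + 9 = 10
10 = (1,3)_7 → 1² + 3² = 1 + 9 = 10  — 10 repeats.
That took 5 steps.

5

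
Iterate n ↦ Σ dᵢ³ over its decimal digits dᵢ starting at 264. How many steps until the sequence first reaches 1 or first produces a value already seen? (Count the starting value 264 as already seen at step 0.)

264 → 2³ + 6³ + 4³ = 8 + 216 + 64 = 288
288 → 2³ + 8³ + 8³ = 8 + 512 + 512 = 1032
1032 → 1³ + 0³ + 3³ + 2³ = 1 + 0 + 27 + 8 = 36
36 → 3³ + 6³ = 27 + 216 = 243
243 → 2³ + 4³ + 3³ = 8 + 64 + 27 = 99
99 → 9³ + 9³ = 729 + 729 = 1458
1458 → 1³ + 4³ + 5³ + 8³ = 1 + 64 + 125 + 512 = 702
702 → 7³ + 0³ + 2³ = 343 + 0 + 8 = 351
351 → 3³ + 5³ + 1³ = 27 + 125 + 1 = 153
153 → 1³ + 5³ + 3³ = 1 + 125 + 27 = 153  — 153 repeats.
That took 10 steps.

10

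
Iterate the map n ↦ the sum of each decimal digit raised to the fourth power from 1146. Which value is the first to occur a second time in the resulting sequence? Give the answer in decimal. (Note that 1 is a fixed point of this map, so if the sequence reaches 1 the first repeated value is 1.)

13139

1146 → 1⁴ + 1⁴ + 4⁴ + 6⁴ = 1554
1554 → 1⁴ + 5⁴ + 5⁴ + 4⁴ = 1507
1507 → 1⁴ + 5⁴ + 0⁴ + 7⁴ = 3027
3027 → 3⁴ + 0⁴ + 2⁴ + 7⁴ = 2498
2498 → 2⁴ + 4⁴ + 9⁴ + 8⁴ = 10929
10929 → 1⁴ + 0⁴ + 9⁴ + 2⁴ + 9⁴ = 13139
13139 → 1⁴ + 3⁴ + 1⁴ + 3⁴ + 9⁴ = 6725
6725 → 6⁴ + 7⁴ + 2⁴ + 5⁴ = 4338
4338 → 4⁴ + 3⁴ + 3⁴ + 8⁴ = 4514
4514 → 4⁴ + 5⁴ + 1⁴ + 4⁴ = 1138
1138 → 1⁴ + 1⁴ + 3⁴ + 8⁴ = 4179
4179 → 4⁴ + 1⁴ + 7⁴ + 9⁴ = 9219
9219 → 9⁴ + 2⁴ + 1⁴ + 9⁴ = 13139  — 13139 already appeared earlier.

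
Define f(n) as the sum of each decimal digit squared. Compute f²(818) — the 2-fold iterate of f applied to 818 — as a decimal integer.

818 → 129
129 → 86

86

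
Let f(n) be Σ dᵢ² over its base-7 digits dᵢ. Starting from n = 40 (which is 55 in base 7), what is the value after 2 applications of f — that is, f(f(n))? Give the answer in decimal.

40 = (5,5)_7 → 50
50 = (1,0,1)_7 → 2

2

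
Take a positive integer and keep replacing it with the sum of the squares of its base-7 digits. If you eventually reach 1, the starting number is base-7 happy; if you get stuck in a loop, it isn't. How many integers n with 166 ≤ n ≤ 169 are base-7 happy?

1

166: 166 → 38 → 34 → 52 → 10 → 10  (repeats 10)
167: 167 → 49 → 1  (reaches 1)
168: 168 → 18 → 20 → 40 → 50 → 2 → 4 → 16 → 8 → 2  (repeats 2)
169: 169 → 19 → 29 → 17 → 13 → 37 → 29  (repeats 29)
base-7 happy: 167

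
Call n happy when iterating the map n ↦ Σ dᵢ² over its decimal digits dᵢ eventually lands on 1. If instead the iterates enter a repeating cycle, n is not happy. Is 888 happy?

888 → 8² + 8² + 8² = 192
192 → 1² + 9² + 2² = 86
86 → 8² + 6² = 100
100 → 1² + 0² + 0² = 1  — reached 1.

happy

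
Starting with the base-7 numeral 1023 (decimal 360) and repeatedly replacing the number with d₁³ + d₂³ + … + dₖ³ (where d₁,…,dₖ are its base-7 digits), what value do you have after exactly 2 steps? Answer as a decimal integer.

126

360 = (1,0,2,3)_7 → 1³ + 0³ + 2³ + 3³ = 36
36 = (5,1)_7 → 5³ + 1³ = 126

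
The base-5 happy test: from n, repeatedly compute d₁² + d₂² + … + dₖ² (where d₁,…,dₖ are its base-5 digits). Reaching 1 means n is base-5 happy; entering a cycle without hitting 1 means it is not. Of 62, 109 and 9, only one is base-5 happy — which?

62: 62 → 12 → 8 → 10 → 4 → 16 → 10  — repeats 10 (not base-5 happy)
109: 109 → 33 → 11 → 5 → 1  — reaches 1 (base-5 happy)
9: 9 → 17 → 13 → 13  — repeats 13 (not base-5 happy)

109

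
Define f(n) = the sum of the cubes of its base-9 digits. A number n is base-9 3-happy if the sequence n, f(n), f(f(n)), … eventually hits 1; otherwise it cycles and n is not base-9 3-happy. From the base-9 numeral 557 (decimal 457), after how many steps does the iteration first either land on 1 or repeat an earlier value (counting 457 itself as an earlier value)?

457 = (5,5,7)_9 → 5³ + 5³ + 7³ = 125 + 125 + 343 = 593
593 = (7,2,8)_9 → 7³ + 2³ + 8³ = 343 + 8 + 512 = 863
863 = (1,1,5,8)_9 → 1³ + 1³ + 5³ + 8³ = 1 + 1 + 125 + 512 = 639
639 = (7,8,0)_9 → 7³ + 8³ + 0³ = 343 + 512 + 0 = 855
855 = (1,1,5,0)_9 → 1³ + 1³ + 5³ + 0³ = 1 + 1 + 125 + 0 = 127
127 = (1,5,1)_9 → 1³ + 5³ + 1³ = 1 + 125 + 1 = 127  — 127 repeats.
That took 6 steps.

6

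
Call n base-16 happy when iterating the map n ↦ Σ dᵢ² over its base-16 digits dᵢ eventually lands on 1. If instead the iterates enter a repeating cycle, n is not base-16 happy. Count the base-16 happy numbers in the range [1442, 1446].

1442: 1442 → 129 → 65 → 17 → 2 → 4 → 16 → 1  — base-16 happy
1443: 1443 → 134 → 100 → 52 → 25 → 82 → 29 → 170 → 200 → 208 → 169 → 181 → 146 → 85 → 50 → 13 → 169  — not base-16 happy
1444: 1444 → 141 → 233 → 277 → 27 → 122 → 149 → 106 → 136 → 128 → 64 → 16 → 1  — base-16 happy
1445: 1445 → 150 → 117 → 74 → 116 → 65 → 17 → 2 → 4 → 16 → 1  — base-16 happy
1446: 1446 → 161 → 101 → 61 → 178 → 125 → 218 → 269 → 170 → 200 → 208 → 169 → 181 → 146 → 85 → 50 → 13 → 169  — not base-16 happy
base-16 happy: 1442, 1444, 1445

3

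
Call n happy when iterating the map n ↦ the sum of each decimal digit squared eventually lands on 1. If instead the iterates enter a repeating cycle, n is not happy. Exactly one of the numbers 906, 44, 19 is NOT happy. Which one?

906

906: 906 → 117 → 51 → 26 → 40 → 16 → 37 → 58 → 89 → 145 → 42 → 20 → 4 → 16  — repeats 16 (not happy)
44: 44 → 32 → 13 → 10 → 1  — reaches 1 (happy)
19: 19 → 82 → 68 → 100 → 1  — reaches 1 (happy)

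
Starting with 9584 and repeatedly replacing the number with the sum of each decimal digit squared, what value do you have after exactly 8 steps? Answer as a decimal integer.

9584 → 186
186 → 101
101 → 2
2 → 4
4 → 16
16 → 37
37 → 58
58 → 89

89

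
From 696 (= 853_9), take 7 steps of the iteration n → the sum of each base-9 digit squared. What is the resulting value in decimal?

74

696 = (8,5,3)_9 → 98
98 = (1,1,8)_9 → 66
66 = (7,3)_9 → 58
58 = (6,4)_9 → 52
52 = (5,7)_9 → 74
74 = (8,2)_9 → 68
68 = (7,5)_9 → 74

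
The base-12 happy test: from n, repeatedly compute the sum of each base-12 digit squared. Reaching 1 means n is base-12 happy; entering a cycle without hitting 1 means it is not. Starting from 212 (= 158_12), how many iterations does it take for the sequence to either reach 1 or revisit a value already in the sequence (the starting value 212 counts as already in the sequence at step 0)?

212 = (1,5,8)_12 → 90
90 = (7,6)_12 → 85
85 = (7,1)_12 → 50
50 = (4,2)_12 → 20
20 = (1,8)_12 → 65
65 = (5,5)_12 → 50  — 50 repeats.
That took 6 steps.

6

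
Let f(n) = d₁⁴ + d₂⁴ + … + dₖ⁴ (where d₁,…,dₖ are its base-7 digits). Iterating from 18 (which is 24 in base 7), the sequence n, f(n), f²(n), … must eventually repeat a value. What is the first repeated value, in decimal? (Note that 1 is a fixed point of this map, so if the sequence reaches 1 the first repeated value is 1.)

1938

18 = (2,4)_7 → 2⁴ + 4⁴ = 16 + 256 = 272
272 = (5,3,6)_7 → 5⁴ + 3⁴ + 6⁴ = 625 + 81 + 1296 = 2002
2002 = (5,5,6,0)_7 → 5⁴ + 5⁴ + 6⁴ + 0⁴ = 625 + 625 + 1296 + 0 = 2546
2546 = (1,0,2,6,5)_7 → 1⁴ + 0⁴ + 2⁴ + 6⁴ + 5⁴ = 1 + 0 + 16 + 1296 + 625 = 1938
1938 = (5,4,3,6)_7 → 5⁴ + 4⁴ + 3⁴ + 6⁴ = 625 + 256 + 81 + 1296 = 2258
2258 = (6,4,0,4)_7 → 6⁴ + 4⁴ + 0⁴ + 4⁴ = 1296 + 256 + 0 + 256 = 1808
1808 = (5,1,6,2)_7 → 5⁴ + 1⁴ + 6⁴ + 2⁴ = 625 + 1 + 1296 + 16 = 1938  — 1938 already appeared earlier.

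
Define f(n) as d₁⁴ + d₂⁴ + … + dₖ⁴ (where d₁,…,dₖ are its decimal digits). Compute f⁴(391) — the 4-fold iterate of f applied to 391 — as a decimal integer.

964

391 → 3⁴ + 9⁴ + 1⁴ = 6643
6643 → 6⁴ + 6⁴ + 4⁴ + 3⁴ = 2929
2929 → 2⁴ + 9⁴ + 2⁴ + 9⁴ = 13154
13154 → 1⁴ + 3⁴ + 1⁴ + 5⁴ + 4⁴ = 964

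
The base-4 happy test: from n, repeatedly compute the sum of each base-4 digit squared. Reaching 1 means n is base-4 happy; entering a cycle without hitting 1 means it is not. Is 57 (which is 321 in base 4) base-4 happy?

base-4 happy

57 = (3,2,1)_4 → 14
14 = (3,2)_4 → 13
13 = (3,1)_4 → 10
10 = (2,2)_4 → 8
8 = (2,0)_4 → 4
4 = (1,0)_4 → 1  — reached 1.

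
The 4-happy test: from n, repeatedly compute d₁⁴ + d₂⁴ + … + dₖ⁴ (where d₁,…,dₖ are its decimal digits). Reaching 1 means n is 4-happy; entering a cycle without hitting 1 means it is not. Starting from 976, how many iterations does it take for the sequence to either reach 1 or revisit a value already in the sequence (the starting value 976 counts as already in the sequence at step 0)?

14

976 → 9⁴ + 7⁴ + 6⁴ = 6561 + 2401 + 1296 = 10258
10258 → 1⁴ + 0⁴ + 2⁴ + 5⁴ + 8⁴ = 1 + 0 + 16 + 625 + 4096 = 4738
4738 → 4⁴ + 7⁴ + 3⁴ + 8⁴ = 256 + 2401 + 81 + 4096 = 6834
6834 → 6⁴ + 8⁴ + 3⁴ + 4⁴ = 1296 + 4096 + 81 + 256 = 5729
5729 → 5⁴ + 7⁴ + 2⁴ + 9⁴ = 625 + 2401 + 16 + 6561 = 9603
9603 → 9⁴ + 6⁴ + 0⁴ + 3⁴ = 6561 + 1296 + 0 + 81 = 7938
7938 → 7⁴ + 9⁴ + 3⁴ + 8⁴ = 2401 + 6561 + 81 + 4096 = 13139
13139 → 1⁴ + 3⁴ + 1⁴ + 3⁴ + 9⁴ = 1 + 81 + 1 + 81 + 6561 = 6725
6725 → 6⁴ + 7⁴ + 2⁴ + 5⁴ = 1296 + 2401 + 16 + 625 = 4338
4338 → 4⁴ + 3⁴ + 3⁴ + 8⁴ = 256 + 81 + 81 + 4096 = 4514
4514 → 4⁴ + 5⁴ + 1⁴ + 4⁴ = 256 + 625 + 1 + 256 = 1138
1138 → 1⁴ + 1⁴ + 3⁴ + 8⁴ = 1 + 1 + 81 + 4096 = 4179
4179 → 4⁴ + 1⁴ + 7⁴ + 9⁴ = 256 + 1 + 2401 + 6561 = 9219
9219 → 9⁴ + 2⁴ + 1⁴ + 9⁴ = 6561 + 16 + 1 + 6561 = 13139  — 13139 repeats.
That took 14 steps.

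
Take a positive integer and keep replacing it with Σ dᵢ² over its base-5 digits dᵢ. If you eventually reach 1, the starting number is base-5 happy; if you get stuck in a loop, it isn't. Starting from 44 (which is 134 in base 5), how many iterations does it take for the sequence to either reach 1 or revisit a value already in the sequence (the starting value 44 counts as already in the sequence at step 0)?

44 = (1,3,4)_5 → 1² + 3² + 4² = 1 + 9 + 16 = 26
26 = (1,0,1)_5 → 1² + 0² + 1² = 1 + 0 + 1 = 2
2 = (2)_5 → 2² = 4
4 = (4)_5 → 4² = 16
16 = (3,1)_5 → 3² + 1² = 9 + 1 = 10
10 = (2,0)_5 → 2² + 0² = 4 + 0 = 4  — 4 repeats.
That took 6 steps.

6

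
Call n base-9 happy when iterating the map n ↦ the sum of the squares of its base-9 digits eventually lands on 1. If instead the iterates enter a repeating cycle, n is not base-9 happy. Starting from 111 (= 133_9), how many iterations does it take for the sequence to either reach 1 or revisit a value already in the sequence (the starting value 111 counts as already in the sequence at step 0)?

111 = (1,3,3)_9 → 1² + 3² + 3² = 1 + 9 + 9 = 19
19 = (2,1)_9 → 2² + 1² = 4 + 1 = 5
5 = (5)_9 → 5² = 25
25 = (2,7)_9 → 2² + 7² = 4 + 49 = 53
53 = (5,8)_9 → 5² + 8² = 25 + 64 = 89
89 = (1,0,8)_9 → 1² + 0² + 8² = 1 + 0 + 64 = 65
65 = (7,2)_9 → 7² + 2² = 49 + 4 = 53  — 53 repeats.
That took 7 steps.

7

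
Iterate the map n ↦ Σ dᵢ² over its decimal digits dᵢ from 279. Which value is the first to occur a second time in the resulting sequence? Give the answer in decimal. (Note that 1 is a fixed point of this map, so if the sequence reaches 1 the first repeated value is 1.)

279 → 2² + 7² + 9² = 134
134 → 1² + 3² + 4² = 26
26 → 2² + 6² = 40
40 → 4² + 0² = 16
16 → 1² + 6² = 37
37 → 3² + 7² = 58
58 → 5² + 8² = 89
89 → 8² + 9² = 145
145 → 1² + 4² + 5² = 42
42 → 4² + 2² = 20
20 → 2² + 0² = 4
4 → 4² = 16  — 16 already appeared earlier.

16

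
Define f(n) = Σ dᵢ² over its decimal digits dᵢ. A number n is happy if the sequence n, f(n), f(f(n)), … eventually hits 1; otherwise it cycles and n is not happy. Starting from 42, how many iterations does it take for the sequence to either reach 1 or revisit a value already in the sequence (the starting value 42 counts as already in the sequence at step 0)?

8

42 → 4² + 2² = 16 + 4 = 20
20 → 2² + 0² = 4 + 0 = 4
4 → 4² = 16
16 → 1² + 6² = 1 + 36 = 37
37 → 3² + 7² = 9 + 49 = 58
58 → 5² + 8² = 25 + 64 = 89
89 → 8² + 9² = 64 + 81 = 145
145 → 1² + 4² + 5² = 1 + 16 + 25 = 42  — 42 repeats.
That took 8 steps.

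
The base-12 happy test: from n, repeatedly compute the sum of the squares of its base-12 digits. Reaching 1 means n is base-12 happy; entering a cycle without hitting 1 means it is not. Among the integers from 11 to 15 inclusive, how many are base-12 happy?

1

11: 11 → 121 → 101 → 89 → 74 → 40 → 25 → 5 → 25  — not base-12 happy
12: 12 → 1  — base-12 happy
13: 13 → 2 → 4 → 16 → 17 → 26 → 8 → 64 → 41 → 34 → 104 → 128 → 164 → 66 → 61 → 26  — not base-12 happy
14: 14 → 5 → 25 → 5  — not base-12 happy
15: 15 → 10 → 100 → 80 → 100  — not base-12 happy
base-12 happy: 12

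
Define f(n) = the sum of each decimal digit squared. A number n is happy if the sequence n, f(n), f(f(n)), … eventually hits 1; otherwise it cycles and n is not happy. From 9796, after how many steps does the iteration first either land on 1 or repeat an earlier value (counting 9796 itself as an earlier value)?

9796 → 9² + 7² + 9² + 6² = 247
247 → 2² + 4² + 7² = 69
69 → 6² + 9² = 117
117 → 1² + 1² + 7² = 51
51 → 5² + 1² = 26
26 → 2² + 6² = 40
40 → 4² + 0² = 16
16 → 1² + 6² = 37
37 → 3² + 7² = 58
58 → 5² + 8² = 89
89 → 8² + 9² = 145
145 → 1² + 4² + 5² = 42
42 → 4² + 2² = 20
20 → 2² + 0² = 4
4 → 4² = 16  — 16 repeats.
That took 15 steps.

15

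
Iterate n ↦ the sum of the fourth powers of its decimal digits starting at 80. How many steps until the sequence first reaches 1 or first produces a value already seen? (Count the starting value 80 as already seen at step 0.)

10

80 → 8⁴ + 0⁴ = 4096
4096 → 4⁴ + 0⁴ + 9⁴ + 6⁴ = 8113
8113 → 8⁴ + 1⁴ + 1⁴ + 3⁴ = 4179
4179 → 4⁴ + 1⁴ + 7⁴ + 9⁴ = 9219
9219 → 9⁴ + 2⁴ + 1⁴ + 9⁴ = 13139
13139 → 1⁴ + 3⁴ + 1⁴ + 3⁴ + 9⁴ = 6725
6725 → 6⁴ + 7⁴ + 2⁴ + 5⁴ = 4338
4338 → 4⁴ + 3⁴ + 3⁴ + 8⁴ = 4514
4514 → 4⁴ + 5⁴ + 1⁴ + 4⁴ = 1138
1138 → 1⁴ + 1⁴ + 3⁴ + 8⁴ = 4179  — 4179 repeats.
That took 10 steps.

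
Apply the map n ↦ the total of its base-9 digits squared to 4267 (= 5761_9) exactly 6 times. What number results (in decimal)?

89

4267 = (5,7,6,1)_9 → 5² + 7² + 6² + 1² = 111
111 = (1,3,3)_9 → 1² + 3² + 3² = 19
19 = (2,1)_9 → 2² + 1² = 5
5 = (5)_9 → 5² = 25
25 = (2,7)_9 → 2² + 7² = 53
53 = (5,8)_9 → 5² + 8² = 89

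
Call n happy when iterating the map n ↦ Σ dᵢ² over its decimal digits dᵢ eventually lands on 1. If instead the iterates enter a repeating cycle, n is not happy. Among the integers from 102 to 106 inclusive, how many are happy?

1

102: 102 → 5 → 25 → 29 → 85 → 89 → 145 → 42 → 20 → 4 → 16 → 37 → 58 → 89  (repeats 89)
103: 103 → 10 → 1  (reaches 1)
104: 104 → 17 → 50 → 25 → 29 → 85 → 89 → 145 → 42 → 20 → 4 → 16 → 37 → 58 → 89  (repeats 89)
105: 105 → 26 → 40 → 16 → 37 → 58 → 89 → 145 → 42 → 20 → 4 → 16  (repeats 16)
106: 106 → 37 → 58 → 89 → 145 → 42 → 20 → 4 → 16 → 37  (repeats 37)
happy: 103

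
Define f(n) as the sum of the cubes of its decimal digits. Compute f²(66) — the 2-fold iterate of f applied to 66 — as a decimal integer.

66 → 6³ + 6³ = 216 + 216 = 432
432 → 4³ + 3³ + 2³ = 64 + 27 + 8 = 99

99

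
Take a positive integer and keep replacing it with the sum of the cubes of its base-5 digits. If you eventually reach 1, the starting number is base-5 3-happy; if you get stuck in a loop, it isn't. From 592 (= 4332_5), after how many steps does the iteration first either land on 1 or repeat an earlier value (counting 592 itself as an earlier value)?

5

592 = (4,3,3,2)_5 → 4³ + 3³ + 3³ + 2³ = 126
126 = (1,0,0,1)_5 → 1³ + 0³ + 0³ + 1³ = 2
2 = (2)_5 → 2³ = 8
8 = (1,3)_5 → 1³ + 3³ = 28
28 = (1,0,3)_5 → 1³ + 0³ + 3³ = 28  — 28 repeats.
That took 5 steps.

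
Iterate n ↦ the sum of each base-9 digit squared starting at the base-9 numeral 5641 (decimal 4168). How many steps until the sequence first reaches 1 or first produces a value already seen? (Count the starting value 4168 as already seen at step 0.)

7

4168 = (5,6,4,1)_9 → 5² + 6² + 4² + 1² = 25 + 36 + 16 + 1 = 78
78 = (8,6)_9 → 8² + 6² = 64 + 36 = 100
100 = (1,2,1)_9 → 1² + 2² + 1² = 1 + 4 + 1 = 6
6 = (6)_9 → 6² = 36
36 = (4,0)_9 → 4² + 0² = 16 + 0 = 16
16 = (1,7)_9 → 1² + 7² = 1 + 49 = 50
50 = (5,5)_9 → 5² + 5² = 25 + 25 = 50  — 50 repeats.
That took 7 steps.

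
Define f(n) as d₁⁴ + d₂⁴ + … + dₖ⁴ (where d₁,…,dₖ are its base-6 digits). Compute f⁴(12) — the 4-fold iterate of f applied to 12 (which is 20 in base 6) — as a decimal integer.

353

12 = (2,0)_6 → 2⁴ + 0⁴ = 16
16 = (2,4)_6 → 2⁴ + 4⁴ = 272
272 = (1,1,3,2)_6 → 1⁴ + 1⁴ + 3⁴ + 2⁴ = 99
99 = (2,4,3)_6 → 2⁴ + 4⁴ + 3⁴ = 353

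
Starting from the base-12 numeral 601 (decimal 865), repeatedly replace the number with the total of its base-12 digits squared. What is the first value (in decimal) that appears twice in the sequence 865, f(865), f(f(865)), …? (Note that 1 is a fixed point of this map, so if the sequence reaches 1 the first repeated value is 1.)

100

865 = (6,0,1)_12 → 6² + 0² + 1² = 36 + 0 + 1 = 37
37 = (3,1)_12 → 3² + 1² = 9 + 1 = 10
10 = (10)_12 → 10² = 100
100 = (8,4)_12 → 8² + 4² = 64 + 16 = 80
80 = (6,8)_12 → 6² + 8² = 36 + 64 = 100  — 100 already appeared earlier.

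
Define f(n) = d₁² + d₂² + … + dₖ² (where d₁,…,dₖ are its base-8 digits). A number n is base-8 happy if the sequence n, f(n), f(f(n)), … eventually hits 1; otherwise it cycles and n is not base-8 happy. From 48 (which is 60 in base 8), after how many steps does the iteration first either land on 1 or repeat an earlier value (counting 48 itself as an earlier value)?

48 = (6,0)_8 → 36
36 = (4,4)_8 → 32
32 = (4,0)_8 → 16
16 = (2,0)_8 → 4
4 = (4)_8 → 16  — 16 repeats.
That took 5 steps.

5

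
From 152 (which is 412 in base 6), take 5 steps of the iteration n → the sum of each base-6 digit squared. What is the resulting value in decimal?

17

152 = (4,1,2)_6 → 4² + 1² + 2² = 21
21 = (3,3)_6 → 3² + 3² = 18
18 = (3,0)_6 → 3² + 0² = 9
9 = (1,3)_6 → 1² + 3² = 10
10 = (1,4)_6 → 1² + 4² = 17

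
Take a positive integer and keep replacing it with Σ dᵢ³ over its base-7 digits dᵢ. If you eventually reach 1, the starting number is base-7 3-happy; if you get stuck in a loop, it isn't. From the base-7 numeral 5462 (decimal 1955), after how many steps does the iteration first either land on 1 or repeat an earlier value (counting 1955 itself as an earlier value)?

1955 = (5,4,6,2)_7 → 5³ + 4³ + 6³ + 2³ = 413
413 = (1,1,3,0)_7 → 1³ + 1³ + 3³ + 0³ = 29
29 = (4,1)_7 → 4³ + 1³ = 65
65 = (1,2,2)_7 → 1³ + 2³ + 2³ = 17
17 = (2,3)_7 → 2³ + 3³ = 35
35 = (5,0)_7 → 5³ + 0³ = 125
125 = (2,3,6)_7 → 2³ + 3³ + 6³ = 251
251 = (5,0,6)_7 → 5³ + 0³ + 6³ = 341
341 = (6,6,5)_7 → 6³ + 6³ + 5³ = 557
557 = (1,4,2,4)_7 → 1³ + 4³ + 2³ + 4³ = 137
137 = (2,5,4)_7 → 2³ + 5³ + 4³ = 197
197 = (4,0,1)_7 → 4³ + 0³ + 1³ = 65  — 65 repeats.
That took 12 steps.

12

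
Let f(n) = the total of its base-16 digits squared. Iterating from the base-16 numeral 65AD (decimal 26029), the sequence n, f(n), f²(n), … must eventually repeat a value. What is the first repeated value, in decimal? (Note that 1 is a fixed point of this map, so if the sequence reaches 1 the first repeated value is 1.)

26029 = (6,5,10,13)_16 → 6² + 5² + 10² + 13² = 330
330 = (1,4,10)_16 → 1² + 4² + 10² = 117
117 = (7,5)_16 → 7² + 5² = 74
74 = (4,10)_16 → 4² + 10² = 116
116 = (7,4)_16 → 7² + 4² = 65
65 = (4,1)_16 → 4² + 1² = 17
17 = (1,1)_16 → 1² + 1² = 2
2 = (2)_16 → 2² = 4
4 = (4)_16 → 4² = 16
16 = (1,0)_16 → 1² + 0² = 1  — reached the fixed point 1.
1 → 1, so 1 is the first repeated value.

1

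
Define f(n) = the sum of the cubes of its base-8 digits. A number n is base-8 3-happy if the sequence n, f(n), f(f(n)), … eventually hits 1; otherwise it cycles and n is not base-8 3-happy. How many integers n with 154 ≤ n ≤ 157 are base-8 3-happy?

154: 154 → 43 → 152 → 35 → 91 → 55 → 559 → 469 → 476 → 434 → 440 → 559  — not base-8 3-happy
155: 155 → 62 → 559 → 469 → 476 → 434 → 440 → 559  — not base-8 3-happy
156: 156 → 99 → 92 → 92  — not base-8 3-happy
157: 157 → 160 → 72 → 2 → 8 → 1  — base-8 3-happy
base-8 3-happy: 157

1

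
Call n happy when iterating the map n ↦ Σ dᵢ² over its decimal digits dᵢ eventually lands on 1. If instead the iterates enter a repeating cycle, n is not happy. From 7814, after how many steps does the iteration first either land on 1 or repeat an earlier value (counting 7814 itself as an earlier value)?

7814 → 130
130 → 10
10 → 1  — reached 1.
That took 3 steps.

3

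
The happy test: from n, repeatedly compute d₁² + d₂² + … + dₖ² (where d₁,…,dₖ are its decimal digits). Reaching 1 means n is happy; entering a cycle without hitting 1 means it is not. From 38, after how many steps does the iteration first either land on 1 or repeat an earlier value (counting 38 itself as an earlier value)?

10

38 → 3² + 8² = 9 + 64 = 73
73 → 7² + 3² = 49 + 9 = 58
58 → 5² + 8² = 25 + 64 = 89
89 → 8² + 9² = 64 + 81 = 145
145 → 1² + 4² + 5² = 1 + 16 + 25 = 42
42 → 4² + 2² = 16 + 4 = 20
20 → 2² + 0² = 4 + 0 = 4
4 → 4² = 16
16 → 1² + 6² = 1 + 36 = 37
37 → 3² + 7² = 9 + 49 = 58  — 58 repeats.
That took 10 steps.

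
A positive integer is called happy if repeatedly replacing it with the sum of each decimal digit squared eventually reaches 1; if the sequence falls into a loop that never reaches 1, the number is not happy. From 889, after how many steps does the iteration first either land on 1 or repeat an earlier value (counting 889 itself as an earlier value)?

889 → 8² + 8² + 9² = 209
209 → 2² + 0² + 9² = 85
85 → 8² + 5² = 89
89 → 8² + 9² = 145
145 → 1² + 4² + 5² = 42
42 → 4² + 2² = 20
20 → 2² + 0² = 4
4 → 4² = 16
16 → 1² + 6² = 37
37 → 3² + 7² = 58
58 → 5² + 8² = 89  — 89 repeats.
That took 11 steps.

11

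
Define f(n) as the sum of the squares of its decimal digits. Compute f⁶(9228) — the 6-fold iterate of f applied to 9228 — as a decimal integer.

9228 → 9² + 2² + 2² + 8² = 81 + 4 + 4 + 64 = 153
153 → 1² + 5² + 3² = 1 + 25 + 9 = 35
35 → 3² + 5² = 9 + 25 = 34
34 → 3² + 4² = 9 + 16 = 25
25 → 2² + 5² = 4 + 25 = 29
29 → 2² + 9² = 4 + 81 = 85

85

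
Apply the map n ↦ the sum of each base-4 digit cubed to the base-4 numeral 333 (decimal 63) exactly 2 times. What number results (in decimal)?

63 = (3,3,3)_4 → 3³ + 3³ + 3³ = 81
81 = (1,1,0,1)_4 → 1³ + 1³ + 0³ + 1³ = 3

3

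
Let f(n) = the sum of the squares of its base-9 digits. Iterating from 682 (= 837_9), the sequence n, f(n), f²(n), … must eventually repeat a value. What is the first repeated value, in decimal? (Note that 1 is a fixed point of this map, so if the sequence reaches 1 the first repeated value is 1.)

682 = (8,3,7)_9 → 8² + 3² + 7² = 64 + 9 + 49 = 122
122 = (1,4,5)_9 → 1² + 4² + 5² = 1 + 16 + 25 = 42
42 = (4,6)_9 → 4² + 6² = 16 + 36 = 52
52 = (5,7)_9 → 5² + 7² = 25 + 49 = 74
74 = (8,2)_9 → 8² + 2² = 64 + 4 = 68
68 = (7,5)_9 → 7² + 5² = 49 + 25 = 74  — 74 already appeared earlier.

74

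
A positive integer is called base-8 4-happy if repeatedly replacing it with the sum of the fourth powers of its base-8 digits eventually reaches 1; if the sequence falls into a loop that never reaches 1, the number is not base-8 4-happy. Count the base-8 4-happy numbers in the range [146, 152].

146: 146 → 48 → 1296 → 288 → 512 → 1  — base-8 4-happy
147: 147 → 113 → 1298 → 304 → 1552 → 97 → 258 → 272 → 272  — not base-8 4-happy
148: 148 → 288 → 512 → 1  — base-8 4-happy
149: 149 → 657 → 34 → 272 → 272  — not base-8 4-happy
150: 150 → 1328 → 1568 → 337 → 642 → 33 → 257 → 257  — not base-8 4-happy
151: 151 → 2433 → 1553 → 98 → 273 → 273  — not base-8 4-happy
152: 152 → 97 → 258 → 272 → 272  — not base-8 4-happy
base-8 4-happy: 146, 148

2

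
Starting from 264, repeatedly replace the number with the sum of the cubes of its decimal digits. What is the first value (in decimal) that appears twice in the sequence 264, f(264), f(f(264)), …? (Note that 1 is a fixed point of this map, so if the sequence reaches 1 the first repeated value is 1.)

153

264 → 2³ + 6³ + 4³ = 8 + 216 + 64 = 288
288 → 2³ + 8³ + 8³ = 8 + 512 + 512 = 1032
1032 → 1³ + 0³ + 3³ + 2³ = 1 + 0 + 27 + 8 = 36
36 → 3³ + 6³ = 27 + 216 = 243
243 → 2³ + 4³ + 3³ = 8 + 64 + 27 = 99
99 → 9³ + 9³ = 729 + 729 = 1458
1458 → 1³ + 4³ + 5³ + 8³ = 1 + 64 + 125 + 512 = 702
702 → 7³ + 0³ + 2³ = 343 + 0 + 8 = 351
351 → 3³ + 5³ + 1³ = 27 + 125 + 1 = 153
153 → 1³ + 5³ + 3³ = 1 + 125 + 27 = 153  — 153 already appeared earlier.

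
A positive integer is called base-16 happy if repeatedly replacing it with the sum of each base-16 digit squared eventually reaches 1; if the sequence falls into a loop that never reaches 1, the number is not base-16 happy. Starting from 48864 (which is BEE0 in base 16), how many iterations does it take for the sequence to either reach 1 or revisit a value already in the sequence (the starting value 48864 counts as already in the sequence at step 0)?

15

48864 = (11,14,14,0)_16 → 11² + 14² + 14² + 0² = 121 + 196 + 196 + 0 = 513
513 = (2,0,1)_16 → 2² + 0² + 1² = 4 + 0 + 1 = 5
5 = (5)_16 → 5² = 25
25 = (1,9)_16 → 1² + 9² = 1 + 81 = 82
82 = (5,2)_16 → 5² + 2² = 25 + 4 = 29
29 = (1,13)_16 → 1² + 13² = 1 + 169 = 170
170 = (10,10)_16 → 10² + 10² = 100 + 100 = 200
200 = (12,8)_16 → 12² + 8² = 144 + 64 = 208
208 = (13,0)_16 → 13² + 0² = 169 + 0 = 169
169 = (10,9)_16 → 10² + 9² = 100 + 81 = 181
181 = (11,5)_16 → 11² + 5² = 121 + 25 = 146
146 = (9,2)_16 → 9² + 2² = 81 + 4 = 85
85 = (5,5)_16 → 5² + 5² = 25 + 25 = 50
50 = (3,2)_16 → 3² + 2² = 9 + 4 = 13
13 = (13)_16 → 13² = 169  — 169 repeats.
That took 15 steps.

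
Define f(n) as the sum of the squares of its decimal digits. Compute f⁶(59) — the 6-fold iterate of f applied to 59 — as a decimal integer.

42

59 → 106
106 → 37
37 → 58
58 → 89
89 → 145
145 → 42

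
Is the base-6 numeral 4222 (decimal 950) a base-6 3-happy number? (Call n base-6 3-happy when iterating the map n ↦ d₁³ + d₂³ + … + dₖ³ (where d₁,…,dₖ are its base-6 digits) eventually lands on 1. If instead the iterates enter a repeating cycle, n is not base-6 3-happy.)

950 = (4,2,2,2)_6 → 88
88 = (2,2,4)_6 → 80
80 = (2,1,2)_6 → 17
17 = (2,5)_6 → 133
133 = (3,4,1)_6 → 92
92 = (2,3,2)_6 → 43
43 = (1,1,1)_6 → 3
3 = (3)_6 → 27
27 = (4,3)_6 → 91
91 = (2,3,1)_6 → 36
36 = (1,0,0)_6 → 1  — reached 1.

base-6 3-happy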